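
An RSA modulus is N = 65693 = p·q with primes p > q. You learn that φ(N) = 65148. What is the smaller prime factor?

179

φ(n) = (p−1)(q−1) = n − (p+q) + 1, so p + q = 65693 − 65148 + 1 = 546.
p and q are the roots of t² − 546t + 65693 = 0.
Discriminant: 546² − 4·65693 = 298116 − 262772 = 35344; √35344 = 188.
q = (546 − 188)/2 = 179, p = (546 + 188)/2 = 367.
Check: 179 · 367 = 65693.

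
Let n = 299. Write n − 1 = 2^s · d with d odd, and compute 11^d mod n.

267

299 − 1 = 298 = 2^1 · 149, so d = 149.
11^1 ≡ 11 (mod 299)
11^2 ≡ 11^2 = 121 ≡ 121 (mod 299)
11^4 ≡ 121^2 = 14641 ≡ 289 (mod 299)
11^8 ≡ 289^2 = 83521 ≡ 100 (mod 299)
11^16 ≡ 100^2 = 10000 ≡ 133 (mod 299)
11^32 ≡ 133^2 = 17689 ≡ 48 (mod 299)
11^64 ≡ 48^2 = 2304 ≡ 211 (mod 299)
11^128 ≡ 211^2 = 44521 ≡ 269 (mod 299)
149 = 128 + 16 + 4 + 1 in binary powers of 2.
So 11^149 ≡ 269 · 133 · 289 · 11 ≡ 267 (mod 299).
Squaring chain: 267; never reaches −1, so base 11 is a Miller–Rabin witness that 299 is composite.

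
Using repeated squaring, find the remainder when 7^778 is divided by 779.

7^1 ≡ 7 (mod 779)
7^2 ≡ 7^2 = 49 ≡ 49 (mod 779)
7^4 ≡ 49^2 = 2401 ≡ 64 (mod 779)
7^8 ≡ 64^2 = 4096 ≡ 201 (mod 779)
7^16 ≡ 201^2 = 40401 ≡ 672 (mod 779)
7^32 ≡ 672^2 = 451584 ≡ 543 (mod 779)
7^64 ≡ 543^2 = 294849 ≡ 387 (mod 779)
7^128 ≡ 387^2 = 149769 ≡ 201 (mod 779)
7^256 ≡ 201^2 = 40401 ≡ 672 (mod 779)
7^512 ≡ 672^2 = 451584 ≡ 543 (mod 779)
778 = 512 + 256 + 8 + 2 in binary powers of 2.
So 7^778 ≡ 543 · 672 · 201 · 49 ≡ 292 (mod 779).
Since 292 ≠ 1, base 7 is a Fermat witness: 779 is composite.

292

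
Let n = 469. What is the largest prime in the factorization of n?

469 = 7 · 67
67 is prime.
So 469 = 7 · 67; the largest prime factor is 67.

67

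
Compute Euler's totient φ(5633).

Factor: 5633 = 43 · 131.
φ(5633) = (43−1) · (131−1) = 42 · 130 = 5460.

5460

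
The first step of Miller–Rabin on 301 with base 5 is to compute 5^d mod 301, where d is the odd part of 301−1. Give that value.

174

301 − 1 = 300 = 2^2 · 75, so d = 75.
5^1 ≡ 5 (mod 301)
5^2 ≡ 5^2 = 25 ≡ 25 (mod 301)
5^4 ≡ 25^2 = 625 ≡ 23 (mod 301)
5^8 ≡ 23^2 = 529 ≡ 228 (mod 301)
5^16 ≡ 228^2 = 51984 ≡ 212 (mod 301)
5^32 ≡ 212^2 = 44944 ≡ 95 (mod 301)
5^64 ≡ 95^2 = 9025 ≡ 296 (mod 301)
75 = 64 + 8 + 2 + 1 in binary powers of 2.
So 5^75 ≡ 296 · 228 · 25 · 5 ≡ 174 (mod 301).
Squaring chain: 174 → 176; never reaches −1, so base 5 is a Miller–Rabin witness that 301 is composite.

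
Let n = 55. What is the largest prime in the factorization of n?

11

55 = 5 · 11
11 is prime.
So 55 = 5 · 11; the largest prime factor is 11.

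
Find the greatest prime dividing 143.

143 = 11 · 13
13 is prime.
So 143 = 11 · 13; the largest prime factor is 13.

13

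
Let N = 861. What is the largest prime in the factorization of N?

861 = 3 · 287
287 = 7 · 41
41 is prime.
So 861 = 3 · 7 · 41; the largest prime factor is 41.

41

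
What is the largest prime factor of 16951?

67

16951 = 11 · 1541
1541 = 23 · 67
67 is prime.
So 16951 = 11 · 23 · 67; the largest prime factor is 67.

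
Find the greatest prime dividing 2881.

67

2881 = 43 · 67
67 is prime.
So 2881 = 43 · 67; the largest prime factor is 67.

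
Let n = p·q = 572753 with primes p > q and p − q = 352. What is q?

601

Since p = q + 352, we have 572753 = q(q + 352), so q² + 352q − 572753 = 0.
Discriminant: 352² + 4·572753 = 123904 + 2291012 = 2414916; √2414916 = 1554.
q = (−352 + 1554)/2 = 601, and p = q + 352 = 953.
Check: 601 · 953 = 572753.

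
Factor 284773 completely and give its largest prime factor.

284773 = 47 · 6059
6059 = 73 · 83
83 is prime.
So 284773 = 47 · 73 · 83; the largest prime factor is 83.

83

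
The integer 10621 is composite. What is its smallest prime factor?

10621 is odd.
Digit sum 10, not divisible by 3.
Ends in 1: not divisible by 5.
7: 10621 = 7·1517 + 2
11: 10621 = 11·965 + 6
13: 10621 = 13·817

13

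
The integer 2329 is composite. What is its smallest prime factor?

17

2329 is odd.
Digit sum 16, not divisible by 3.
Ends in 9: not divisible by 5.
7: 2329 = 7·332 + 5
11: 2329 = 11·211 + 8
13: 2329 = 13·179 + 2
17: 2329 = 17·137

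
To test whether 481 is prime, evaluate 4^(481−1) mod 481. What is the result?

4^1 ≡ 4 (mod 481)
4^2 ≡ 4^2 = 16 ≡ 16 (mod 481)
4^4 ≡ 16^2 = 256 ≡ 256 (mod 481)
4^8 ≡ 256^2 = 65536 ≡ 120 (mod 481)
4^16 ≡ 120^2 = 14400 ≡ 451 (mod 481)
4^32 ≡ 451^2 = 203401 ≡ 419 (mod 481)
4^64 ≡ 419^2 = 175561 ≡ 477 (mod 481)
4^128 ≡ 477^2 = 227529 ≡ 16 (mod 481)
4^256 ≡ 16^2 = 256 ≡ 256 (mod 481)
480 = 256 + 128 + 64 + 32 in binary powers of 2.
So 4^480 ≡ 256 · 16 · 477 · 419 ≡ 417 (mod 481).
Since 417 ≠ 1, base 4 is a Fermat witness: 481 is composite.

417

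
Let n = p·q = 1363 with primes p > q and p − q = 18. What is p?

Since p = q + 18, we have 1363 = q(q + 18), so q² + 18q − 1363 = 0.
Discriminant: 18² + 4·1363 = 324 + 5452 = 5776; √5776 = 76.
q = (−18 + 76)/2 = 29, and p = q + 18 = 47.
Check: 29 · 47 = 1363.

47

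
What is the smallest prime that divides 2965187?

2965187 is odd.
Digit sum 38, not divisible by 3.
Ends in 7: not divisible by 5.
7: 2965187 = 7·423598 + 1
11: 2965187 = 11·269562 + 5
13: 2965187 = 13·228091 + 4
17: 2965187 = 17·174422 + 13
19: 2965187 = 19·156062 + 9
23: 2965187 = 23·128921 + 4
29: 2965187 = 29·102247 + 24
31: 2965187 = 31·95651 + 6
37: 2965187 = 37·80140 + 7
41: 2965187 = 41·72321 + 26
43: 2965187 = 43·68957 + 36
47: 2965187 = 47·63089 + 4
53: 2965187 = 53·55946 + 49
59: 2965187 = 59·50257 + 24
61: 2965187 = 61·48609 + 38
67: 2965187 = 67·44256 + 35
71: 2965187 = 71·41763 + 14
73: 2965187 = 73·40619

73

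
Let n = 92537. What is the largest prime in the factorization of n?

92537 = 37 · 2501
2501 = 41 · 61
61 is prime.
So 92537 = 37 · 41 · 61; the largest prime factor is 61.

61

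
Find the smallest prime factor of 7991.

61

7991 is odd.
Digit sum 26, not divisible by 3.
Ends in 1: not divisible by 5.
7: 7991 = 7·1141 + 4
11: 7991 = 11·726 + 5
13: 7991 = 13·614 + 9
17: 7991 = 17·470 + 1
19: 7991 = 19·420 + 11
23: 7991 = 23·347 + 10
29: 7991 = 29·275 + 16
31: 7991 = 31·257 + 24
37: 7991 = 37·215 + 36
41: 7991 = 41·194 + 37
43: 7991 = 43·185 + 36
47: 7991 = 47·170 + 1
53: 7991 = 53·150 + 41
59: 7991 = 59·135 + 26
61: 7991 = 61·131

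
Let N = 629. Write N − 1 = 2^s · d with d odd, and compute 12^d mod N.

201

629 − 1 = 628 = 2^2 · 157, so d = 157.
12^1 ≡ 12 (mod 629)
12^2 ≡ 12^2 = 144 ≡ 144 (mod 629)
12^4 ≡ 144^2 = 20736 ≡ 608 (mod 629)
12^8 ≡ 608^2 = 369664 ≡ 441 (mod 629)
12^16 ≡ 441^2 = 194481 ≡ 120 (mod 629)
12^32 ≡ 120^2 = 14400 ≡ 562 (mod 629)
12^64 ≡ 562^2 = 315844 ≡ 86 (mod 629)
12^128 ≡ 86^2 = 7396 ≡ 477 (mod 629)
157 = 128 + 16 + 8 + 4 + 1 in binary powers of 2.
So 12^157 ≡ 477 · 120 · 441 · 608 · 12 ≡ 201 (mod 629).
Squaring chain: 201 → 145; never reaches −1, so base 12 is a Miller–Rabin witness that 629 is composite.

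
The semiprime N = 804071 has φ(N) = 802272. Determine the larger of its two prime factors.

φ(n) = (p−1)(q−1) = n − (p+q) + 1, so p + q = 804071 − 802272 + 1 = 1800.
p and q are the roots of t² − 1800t + 804071 = 0.
Discriminant: 1800² − 4·804071 = 3240000 − 3216284 = 23716; √23716 = 154.
q = (1800 − 154)/2 = 823, p = (1800 + 154)/2 = 977.
Check: 823 · 977 = 804071.

977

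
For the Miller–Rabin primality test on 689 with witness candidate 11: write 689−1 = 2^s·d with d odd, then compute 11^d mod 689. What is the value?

689 − 1 = 688 = 2^4 · 43, so d = 43.
11^1 ≡ 11 (mod 689)
11^2 ≡ 11^2 = 121 ≡ 121 (mod 689)
11^4 ≡ 121^2 = 14641 ≡ 172 (mod 689)
11^8 ≡ 172^2 = 29584 ≡ 646 (mod 689)
11^16 ≡ 646^2 = 417316 ≡ 471 (mod 689)
11^32 ≡ 471^2 = 221841 ≡ 672 (mod 689)
43 = 32 + 8 + 2 + 1 in binary powers of 2.
So 11^43 ≡ 672 · 646 · 121 · 11 ≡ 93 (mod 689).
Squaring chain: 93 → 381 → 471 → 672; never reaches −1, so base 11 is a Miller–Rabin witness that 689 is composite.

93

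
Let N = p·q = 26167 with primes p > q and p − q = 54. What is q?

137

Since p = q + 54, we have 26167 = q(q + 54), so q² + 54q − 26167 = 0.
Discriminant: 54² + 4·26167 = 2916 + 104668 = 107584; √107584 = 328.
q = (−54 + 328)/2 = 137, and p = q + 54 = 191.
Check: 137 · 191 = 26167.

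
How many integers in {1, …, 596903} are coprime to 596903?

Factor: 596903 = 59 · 67 · 151.
φ(596903) = (59−1) · (67−1) · (151−1) = 58 · 66 · 150 = 574200.

574200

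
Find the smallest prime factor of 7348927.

53

7348927 is odd.
Digit sum 40, not divisible by 3.
Ends in 7: not divisible by 5.
7: 7348927 = 7·1049846 + 5
11: 7348927 = 11·668084 + 3
13: 7348927 = 13·565302 + 1
17: 7348927 = 17·432289 + 14
19: 7348927 = 19·386785 + 12
23: 7348927 = 23·319518 + 13
29: 7348927 = 29·253411 + 8
31: 7348927 = 31·237062 + 5
37: 7348927 = 37·198619 + 24
41: 7348927 = 41·179242 + 5
43: 7348927 = 43·170905 + 12
47: 7348927 = 47·156360 + 7
53: 7348927 = 53·138659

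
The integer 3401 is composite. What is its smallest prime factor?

19

3401 is odd.
Digit sum 8, not divisible by 3.
Ends in 1: not divisible by 5.
7: 3401 = 7·485 + 6
11: 3401 = 11·309 + 2
13: 3401 = 13·261 + 8
17: 3401 = 17·200 + 1
19: 3401 = 19·179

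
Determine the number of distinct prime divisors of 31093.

3

31093 = 17 · 1829
1829 = 31 · 59
31093 = 17 · 31 · 59, which has 3 distinct prime factors.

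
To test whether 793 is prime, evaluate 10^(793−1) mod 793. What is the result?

10^1 ≡ 10 (mod 793)
10^2 ≡ 10^2 = 100 ≡ 100 (mod 793)
10^4 ≡ 100^2 = 10000 ≡ 484 (mod 793)
10^8 ≡ 484^2 = 234256 ≡ 321 (mod 793)
10^16 ≡ 321^2 = 103041 ≡ 744 (mod 793)
10^32 ≡ 744^2 = 553536 ≡ 22 (mod 793)
10^64 ≡ 22^2 = 484 ≡ 484 (mod 793)
10^128 ≡ 484^2 = 234256 ≡ 321 (mod 793)
10^256 ≡ 321^2 = 103041 ≡ 744 (mod 793)
10^512 ≡ 744^2 = 553536 ≡ 22 (mod 793)
792 = 512 + 256 + 16 + 8 in binary powers of 2.
So 10^792 ≡ 22 · 744 · 744 · 321 ≡ 729 (mod 793).
Since 729 ≠ 1, base 10 is a Fermat witness: 793 is composite.

729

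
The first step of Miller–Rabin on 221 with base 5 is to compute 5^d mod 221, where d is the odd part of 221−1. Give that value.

112

221 − 1 = 220 = 2^2 · 55, so d = 55.
5^1 ≡ 5 (mod 221)
5^2 ≡ 5^2 = 25 ≡ 25 (mod 221)
5^4 ≡ 25^2 = 625 ≡ 183 (mod 221)
5^8 ≡ 183^2 = 33489 ≡ 118 (mod 221)
5^16 ≡ 118^2 = 13924 ≡ 1 (mod 221)
5^32 ≡ 1^2 = 1 ≡ 1 (mod 221)
55 = 32 + 16 + 4 + 2 + 1 in binary powers of 2.
So 5^55 ≡ 1 · 1 · 183 · 25 · 5 ≡ 112 (mod 221).
Squaring chain: 112 → 168; never reaches −1, so base 5 is a Miller–Rabin witness that 221 is composite.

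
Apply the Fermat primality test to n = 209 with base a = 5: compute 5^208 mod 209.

5^1 ≡ 5 (mod 209)
5^2 ≡ 5^2 = 25 ≡ 25 (mod 209)
5^4 ≡ 25^2 = 625 ≡ 207 (mod 209)
5^8 ≡ 207^2 = 42849 ≡ 4 (mod 209)
5^16 ≡ 4^2 = 16 ≡ 16 (mod 209)
5^32 ≡ 16^2 = 256 ≡ 47 (mod 209)
5^64 ≡ 47^2 = 2209 ≡ 119 (mod 209)
5^128 ≡ 119^2 = 14161 ≡ 158 (mod 209)
208 = 128 + 64 + 16 in binary powers of 2.
So 5^208 ≡ 158 · 119 · 16 ≡ 81 (mod 209).
Since 81 ≠ 1, base 5 is a Fermat witness: 209 is composite.

81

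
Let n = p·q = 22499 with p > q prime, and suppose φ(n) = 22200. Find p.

φ(n) = (p−1)(q−1) = n − (p+q) + 1, so p + q = 22499 − 22200 + 1 = 300.
p and q are the roots of t² − 300t + 22499 = 0.
Discriminant: 300² − 4·22499 = 90000 − 89996 = 4; √4 = 2.
q = (300 − 2)/2 = 149, p = (300 + 2)/2 = 151.
Check: 149 · 151 = 22499.

151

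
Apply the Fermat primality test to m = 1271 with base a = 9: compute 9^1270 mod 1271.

532

9^1 ≡ 9 (mod 1271)
9^2 ≡ 9^2 = 81 ≡ 81 (mod 1271)
9^4 ≡ 81^2 = 6561 ≡ 206 (mod 1271)
9^8 ≡ 206^2 = 42436 ≡ 493 (mod 1271)
9^16 ≡ 493^2 = 243049 ≡ 288 (mod 1271)
9^32 ≡ 288^2 = 82944 ≡ 329 (mod 1271)
9^64 ≡ 329^2 = 108241 ≡ 206 (mod 1271)
9^128 ≡ 206^2 = 42436 ≡ 493 (mod 1271)
9^256 ≡ 493^2 = 243049 ≡ 288 (mod 1271)
9^512 ≡ 288^2 = 82944 ≡ 329 (mod 1271)
9^1024 ≡ 329^2 = 108241 ≡ 206 (mod 1271)
1270 = 1024 + 128 + 64 + 32 + 16 + 4 + 2 in binary powers of 2.
So 9^1270 ≡ 206 · 493 · 206 · 329 · 288 · 206 · 81 ≡ 532 (mod 1271).
Since 532 ≠ 1, base 9 is a Fermat witness: 1271 is composite.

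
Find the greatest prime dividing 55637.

55637 = 23 · 2419
2419 = 41 · 59
59 is prime.
So 55637 = 23 · 41 · 59; the largest prime factor is 59.

59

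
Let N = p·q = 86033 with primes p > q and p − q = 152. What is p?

Since p = q + 152, we have 86033 = q(q + 152), so q² + 152q − 86033 = 0.
Discriminant: 152² + 4·86033 = 23104 + 344132 = 367236; √367236 = 606.
q = (−152 + 606)/2 = 227, and p = q + 152 = 379.
Check: 227 · 379 = 86033.

379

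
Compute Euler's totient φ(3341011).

3271752

Factor: 3341011 = 103 · 163 · 199.
φ(3341011) = (103−1) · (163−1) · (199−1) = 102 · 162 · 198 = 3271752.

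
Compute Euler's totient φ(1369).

Factor: 1369 = 37^2.
φ(1369) = 37^1·(37−1) = 1332.

1332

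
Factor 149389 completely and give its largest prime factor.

149389 = 31 · 4819
4819 = 61 · 79
79 is prime.
So 149389 = 31 · 61 · 79; the largest prime factor is 79.

79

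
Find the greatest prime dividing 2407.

2407 = 29 · 83
83 is prime.
So 2407 = 29 · 83; the largest prime factor is 83.

83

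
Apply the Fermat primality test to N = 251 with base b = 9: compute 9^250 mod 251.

1

9^1 ≡ 9 (mod 251)
9^2 ≡ 9^2 = 81 ≡ 81 (mod 251)
9^4 ≡ 81^2 = 6561 ≡ 35 (mod 251)
9^8 ≡ 35^2 = 1225 ≡ 221 (mod 251)
9^16 ≡ 221^2 = 48841 ≡ 147 (mod 251)
9^32 ≡ 147^2 = 21609 ≡ 23 (mod 251)
9^64 ≡ 23^2 = 529 ≡ 27 (mod 251)
9^128 ≡ 27^2 = 729 ≡ 227 (mod 251)
250 = 128 + 64 + 32 + 16 + 8 + 2 in binary powers of 2.
So 9^250 ≡ 227 · 27 · 23 · 147 · 221 · 81 ≡ 1 (mod 251).
Since the result is 1, base 9 gives no evidence that 251 is composite.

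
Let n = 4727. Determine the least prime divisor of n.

29

4727 is odd.
Digit sum 20, not divisible by 3.
Ends in 7: not divisible by 5.
7: 4727 = 7·675 + 2
11: 4727 = 11·429 + 8
13: 4727 = 13·363 + 8
17: 4727 = 17·278 + 1
19: 4727 = 19·248 + 15
23: 4727 = 23·205 + 12
29: 4727 = 29·163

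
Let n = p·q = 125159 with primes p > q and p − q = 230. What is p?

Since p = q + 230, we have 125159 = q(q + 230), so q² + 230q − 125159 = 0.
Discriminant: 230² + 4·125159 = 52900 + 500636 = 553536; √553536 = 744.
q = (−230 + 744)/2 = 257, and p = q + 230 = 487.
Check: 257 · 487 = 125159.

487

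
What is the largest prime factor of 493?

29

493 = 17 · 29
29 is prime.
So 493 = 17 · 29; the largest prime factor is 29.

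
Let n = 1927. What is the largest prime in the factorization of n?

47

1927 = 41 · 47
47 is prime.
So 1927 = 41 · 47; the largest prime factor is 47.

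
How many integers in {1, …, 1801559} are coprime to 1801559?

Factor: 1801559 = 107 · 113 · 149.
φ(1801559) = (107−1) · (113−1) · (149−1) = 106 · 112 · 148 = 1757056.

1757056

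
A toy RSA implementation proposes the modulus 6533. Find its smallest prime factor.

47

6533 is odd.
Digit sum 17, not divisible by 3.
Ends in 3: not divisible by 5.
7: 6533 = 7·933 + 2
11: 6533 = 11·593 + 10
13: 6533 = 13·502 + 7
17: 6533 = 17·384 + 5
19: 6533 = 19·343 + 16
23: 6533 = 23·284 + 1
29: 6533 = 29·225 + 8
31: 6533 = 31·210 + 23
37: 6533 = 37·176 + 21
41: 6533 = 41·159 + 14
43: 6533 = 43·151 + 40
47: 6533 = 47·139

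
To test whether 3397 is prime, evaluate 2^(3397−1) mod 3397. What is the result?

2^1 ≡ 2 (mod 3397)
2^2 ≡ 2^2 = 4 ≡ 4 (mod 3397)
2^4 ≡ 4^2 = 16 ≡ 16 (mod 3397)
2^8 ≡ 16^2 = 256 ≡ 256 (mod 3397)
2^16 ≡ 256^2 = 65536 ≡ 993 (mod 3397)
2^32 ≡ 993^2 = 986049 ≡ 919 (mod 3397)
2^64 ≡ 919^2 = 844561 ≡ 2105 (mod 3397)
2^128 ≡ 2105^2 = 4431025 ≡ 1337 (mod 3397)
2^256 ≡ 1337^2 = 1787569 ≡ 747 (mod 3397)
2^512 ≡ 747^2 = 558009 ≡ 901 (mod 3397)
2^1024 ≡ 901^2 = 811801 ≡ 3315 (mod 3397)
2^2048 ≡ 3315^2 = 10989225 ≡ 3327 (mod 3397)
3396 = 2048 + 1024 + 256 + 64 + 4 in binary powers of 2.
So 2^3396 ≡ 3327 · 3315 · 747 · 2105 · 16 ≡ 2062 (mod 3397).
Since 2062 ≠ 1, base 2 is a Fermat witness: 3397 is composite.

2062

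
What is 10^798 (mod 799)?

10^1 ≡ 10 (mod 799)
10^2 ≡ 10^2 = 100 ≡ 100 (mod 799)
10^4 ≡ 100^2 = 10000 ≡ 412 (mod 799)
10^8 ≡ 412^2 = 169744 ≡ 356 (mod 799)
10^16 ≡ 356^2 = 126736 ≡ 494 (mod 799)
10^32 ≡ 494^2 = 244036 ≡ 341 (mod 799)
10^64 ≡ 341^2 = 116281 ≡ 426 (mod 799)
10^128 ≡ 426^2 = 181476 ≡ 103 (mod 799)
10^256 ≡ 103^2 = 10609 ≡ 222 (mod 799)
10^512 ≡ 222^2 = 49284 ≡ 545 (mod 799)
798 = 512 + 256 + 16 + 8 + 4 + 2 in binary powers of 2.
So 10^798 ≡ 545 · 222 · 494 · 356 · 412 · 100 ≡ 212 (mod 799).
Since 212 ≠ 1, base 10 is a Fermat witness: 799 is composite.

212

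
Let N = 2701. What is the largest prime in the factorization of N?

2701 = 37 · 73
73 is prime.
So 2701 = 37 · 73; the largest prime factor is 73.

73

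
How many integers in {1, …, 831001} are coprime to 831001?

803088

Factor: 831001 = 67 · 79 · 157.
φ(831001) = (67−1) · (79−1) · (157−1) = 66 · 78 · 156 = 803088.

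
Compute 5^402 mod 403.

311

5^1 ≡ 5 (mod 403)
5^2 ≡ 5^2 = 25 ≡ 25 (mod 403)
5^4 ≡ 25^2 = 625 ≡ 222 (mod 403)
5^8 ≡ 222^2 = 49284 ≡ 118 (mod 403)
5^16 ≡ 118^2 = 13924 ≡ 222 (mod 403)
5^32 ≡ 222^2 = 49284 ≡ 118 (mod 403)
5^64 ≡ 118^2 = 13924 ≡ 222 (mod 403)
5^128 ≡ 222^2 = 49284 ≡ 118 (mod 403)
5^256 ≡ 118^2 = 13924 ≡ 222 (mod 403)
402 = 256 + 128 + 16 + 2 in binary powers of 2.
So 5^402 ≡ 222 · 118 · 222 · 25 ≡ 311 (mod 403).
Since 311 ≠ 1, base 5 is a Fermat witness: 403 is composite.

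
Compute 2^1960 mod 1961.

1785

2^1 ≡ 2 (mod 1961)
2^2 ≡ 2^2 = 4 ≡ 4 (mod 1961)
2^4 ≡ 4^2 = 16 ≡ 16 (mod 1961)
2^8 ≡ 16^2 = 256 ≡ 256 (mod 1961)
2^16 ≡ 256^2 = 65536 ≡ 823 (mod 1961)
2^32 ≡ 823^2 = 677329 ≡ 784 (mod 1961)
2^64 ≡ 784^2 = 614656 ≡ 863 (mod 1961)
2^128 ≡ 863^2 = 744769 ≡ 1550 (mod 1961)
2^256 ≡ 1550^2 = 2402500 ≡ 275 (mod 1961)
2^512 ≡ 275^2 = 75625 ≡ 1107 (mod 1961)
2^1024 ≡ 1107^2 = 1225449 ≡ 1785 (mod 1961)
1960 = 1024 + 512 + 256 + 128 + 32 + 8 in binary powers of 2.
So 2^1960 ≡ 1785 · 1107 · 275 · 1550 · 784 · 256 ≡ 1785 (mod 1961).
Since 1785 ≠ 1, base 2 is a Fermat witness: 1961 is composite.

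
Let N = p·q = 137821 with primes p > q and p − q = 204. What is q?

Since p = q + 204, we have 137821 = q(q + 204), so q² + 204q − 137821 = 0.
Discriminant: 204² + 4·137821 = 41616 + 551284 = 592900; √592900 = 770.
q = (−204 + 770)/2 = 283, and p = q + 204 = 487.
Check: 283 · 487 = 137821.

283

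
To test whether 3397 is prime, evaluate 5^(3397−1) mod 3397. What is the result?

1626

5^1 ≡ 5 (mod 3397)
5^2 ≡ 5^2 = 25 ≡ 25 (mod 3397)
5^4 ≡ 25^2 = 625 ≡ 625 (mod 3397)
5^8 ≡ 625^2 = 390625 ≡ 3367 (mod 3397)
5^16 ≡ 3367^2 = 11336689 ≡ 900 (mod 3397)
5^32 ≡ 900^2 = 810000 ≡ 1514 (mod 3397)
5^64 ≡ 1514^2 = 2292196 ≡ 2618 (mod 3397)
5^128 ≡ 2618^2 = 6853924 ≡ 2175 (mod 3397)
5^256 ≡ 2175^2 = 4730625 ≡ 2001 (mod 3397)
5^512 ≡ 2001^2 = 4004001 ≡ 2335 (mod 3397)
5^1024 ≡ 2335^2 = 5452225 ≡ 40 (mod 3397)
5^2048 ≡ 40^2 = 1600 ≡ 1600 (mod 3397)
3396 = 2048 + 1024 + 256 + 64 + 4 in binary powers of 2.
So 5^3396 ≡ 1600 · 40 · 2001 · 2618 · 625 ≡ 1626 (mod 3397).
Since 1626 ≠ 1, base 5 is a Fermat witness: 3397 is composite.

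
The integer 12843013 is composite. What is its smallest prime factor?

12843013 is odd.
Digit sum 22, not divisible by 3.
Ends in 3: not divisible by 5.
7: 12843013 = 7·1834716 + 1
11: 12843013 = 11·1167546 + 7
13: 12843013 = 13·987924 + 1
17: 12843013 = 17·755471 + 6
19: 12843013 = 19·675948 + 1
23: 12843013 = 23·558391 + 20
29: 12843013 = 29·442862 + 15
31: 12843013 = 31·414290 + 23
37: 12843013 = 37·347108 + 17
41: 12843013 = 41·313244 + 9
43: 12843013 = 43·298674 + 31
47: 12843013 = 47·273255 + 28
53: 12843013 = 53·242321

53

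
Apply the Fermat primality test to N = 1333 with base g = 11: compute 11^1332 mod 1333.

11^1 ≡ 11 (mod 1333)
11^2 ≡ 11^2 = 121 ≡ 121 (mod 1333)
11^4 ≡ 121^2 = 14641 ≡ 1311 (mod 1333)
11^8 ≡ 1311^2 = 1718721 ≡ 484 (mod 1333)
11^16 ≡ 484^2 = 234256 ≡ 981 (mod 1333)
11^32 ≡ 981^2 = 962361 ≡ 1268 (mod 1333)
11^64 ≡ 1268^2 = 1607824 ≡ 226 (mod 1333)
11^128 ≡ 226^2 = 51076 ≡ 422 (mod 1333)
11^256 ≡ 422^2 = 178084 ≡ 795 (mod 1333)
11^512 ≡ 795^2 = 632025 ≡ 183 (mod 1333)
11^1024 ≡ 183^2 = 33489 ≡ 164 (mod 1333)
1332 = 1024 + 256 + 32 + 16 + 4 in binary powers of 2.
So 11^1332 ≡ 164 · 795 · 1268 · 981 · 1311 ≡ 78 (mod 1333).
Since 78 ≠ 1, base 11 is a Fermat witness: 1333 is composite.

78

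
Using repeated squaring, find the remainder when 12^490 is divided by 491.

12^1 ≡ 12 (mod 491)
12^2 ≡ 12^2 = 144 ≡ 144 (mod 491)
12^4 ≡ 144^2 = 20736 ≡ 114 (mod 491)
12^8 ≡ 114^2 = 12996 ≡ 230 (mod 491)
12^16 ≡ 230^2 = 52900 ≡ 363 (mod 491)
12^32 ≡ 363^2 = 131769 ≡ 181 (mod 491)
12^64 ≡ 181^2 = 32761 ≡ 355 (mod 491)
12^128 ≡ 355^2 = 126025 ≡ 329 (mod 491)
12^256 ≡ 329^2 = 108241 ≡ 221 (mod 491)
490 = 256 + 128 + 64 + 32 + 8 + 2 in binary powers of 2.
So 12^490 ≡ 221 · 329 · 355 · 181 · 230 · 144 ≡ 1 (mod 491).
Since the result is 1, base 12 gives no evidence that 491 is composite.

1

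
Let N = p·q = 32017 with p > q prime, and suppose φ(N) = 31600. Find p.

φ(n) = (p−1)(q−1) = n − (p+q) + 1, so p + q = 32017 − 31600 + 1 = 418.
p and q are the roots of t² − 418t + 32017 = 0.
Discriminant: 418² − 4·32017 = 174724 − 128068 = 46656; √46656 = 216.
q = (418 − 216)/2 = 101, p = (418 + 216)/2 = 317.
Check: 101 · 317 = 32017.

317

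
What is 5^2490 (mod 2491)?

726

5^1 ≡ 5 (mod 2491)
5^2 ≡ 5^2 = 25 ≡ 25 (mod 2491)
5^4 ≡ 25^2 = 625 ≡ 625 (mod 2491)
5^8 ≡ 625^2 = 390625 ≡ 2029 (mod 2491)
5^16 ≡ 2029^2 = 4116841 ≡ 1709 (mod 2491)
5^32 ≡ 1709^2 = 2920681 ≡ 1229 (mod 2491)
5^64 ≡ 1229^2 = 1510441 ≡ 895 (mod 2491)
5^128 ≡ 895^2 = 801025 ≡ 1414 (mod 2491)
5^256 ≡ 1414^2 = 1999396 ≡ 1614 (mod 2491)
5^512 ≡ 1614^2 = 2604996 ≡ 1901 (mod 2491)
5^1024 ≡ 1901^2 = 3613801 ≡ 1851 (mod 2491)
5^2048 ≡ 1851^2 = 3426201 ≡ 1076 (mod 2491)
2490 = 2048 + 256 + 128 + 32 + 16 + 8 + 2 in binary powers of 2.
So 5^2490 ≡ 1076 · 1614 · 1414 · 1229 · 1709 · 2029 · 25 ≡ 726 (mod 2491).
Since 726 ≠ 1, base 5 is a Fermat witness: 2491 is composite.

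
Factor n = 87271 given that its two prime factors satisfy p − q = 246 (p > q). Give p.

443

Since p = q + 246, we have 87271 = q(q + 246), so q² + 246q − 87271 = 0.
Discriminant: 246² + 4·87271 = 60516 + 349084 = 409600; √409600 = 640.
q = (−246 + 640)/2 = 197, and p = q + 246 = 443.
Check: 197 · 443 = 87271.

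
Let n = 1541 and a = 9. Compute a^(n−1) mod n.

9^1 ≡ 9 (mod 1541)
9^2 ≡ 9^2 = 81 ≡ 81 (mod 1541)
9^4 ≡ 81^2 = 6561 ≡ 397 (mod 1541)
9^8 ≡ 397^2 = 157609 ≡ 427 (mod 1541)
9^16 ≡ 427^2 = 182329 ≡ 491 (mod 1541)
9^32 ≡ 491^2 = 241081 ≡ 685 (mod 1541)
9^64 ≡ 685^2 = 469225 ≡ 761 (mod 1541)
9^128 ≡ 761^2 = 579121 ≡ 1246 (mod 1541)
9^256 ≡ 1246^2 = 1552516 ≡ 729 (mod 1541)
9^512 ≡ 729^2 = 531441 ≡ 1337 (mod 1541)
9^1024 ≡ 1337^2 = 1787569 ≡ 9 (mod 1541)
1540 = 1024 + 512 + 4 in binary powers of 2.
So 9^1540 ≡ 9 · 1337 · 397 ≡ 1 (mod 1541).
Since the result is 1, base 9 gives no evidence that 1541 is composite.

1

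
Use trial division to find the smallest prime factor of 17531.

17531 is odd.
Digit sum 17, not divisible by 3.
Ends in 1: not divisible by 5.
7: 17531 = 7·2504 + 3
11: 17531 = 11·1593 + 8
13: 17531 = 13·1348 + 7
17: 17531 = 17·1031 + 4
19: 17531 = 19·922 + 13
23: 17531 = 23·762 + 5
29: 17531 = 29·604 + 15
31: 17531 = 31·565 + 16
37: 17531 = 37·473 + 30
41: 17531 = 41·427 + 24
43: 17531 = 43·407 + 30
47: 17531 = 47·373

47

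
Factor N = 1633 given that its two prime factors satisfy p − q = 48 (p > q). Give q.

Since p = q + 48, we have 1633 = q(q + 48), so q² + 48q − 1633 = 0.
Discriminant: 48² + 4·1633 = 2304 + 6532 = 8836; √8836 = 94.
q = (−48 + 94)/2 = 23, and p = q + 48 = 71.
Check: 23 · 71 = 1633.

23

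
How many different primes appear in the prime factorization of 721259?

5

721259 = 7 · 103037
103037 = 11 · 9367
9367 = 17 · 551
551 = 19 · 29
721259 = 7 · 11 · 17 · 19 · 29, which has 5 distinct prime factors.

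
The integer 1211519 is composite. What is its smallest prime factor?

1211519 is odd.
Digit sum 20, not divisible by 3.
Ends in 9: not divisible by 5.
7: 1211519 = 7·173074 + 1
11: 1211519 = 11·110138 + 1
13: 1211519 = 13·93193 + 10
17: 1211519 = 17·71265 + 14
19: 1211519 = 19·63764 + 3
23: 1211519 = 23·52674 + 17
29: 1211519 = 29·41776 + 15
31: 1211519 = 31·39081 + 8
37: 1211519 = 37·32743 + 28
41: 1211519 = 41·29549 + 10
43: 1211519 = 43·28174 + 37
47: 1211519 = 47·25777

47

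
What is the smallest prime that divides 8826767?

8826767 is odd.
Digit sum 44, not divisible by 3.
Ends in 7: not divisible by 5.
7: 8826767 = 7·1260966 + 5
11: 8826767 = 11·802433 + 4
13: 8826767 = 13·678982 + 1
17: 8826767 = 17·519221 + 10
19: 8826767 = 19·464566 + 13
23: 8826767 = 23·383772 + 11
29: 8826767 = 29·304371 + 8
31: 8826767 = 31·284734 + 13
37: 8826767 = 37·238561 + 10
41: 8826767 = 41·215287

41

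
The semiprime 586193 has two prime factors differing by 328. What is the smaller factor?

Since p = q + 328, we have 586193 = q(q + 328), so q² + 328q − 586193 = 0.
Discriminant: 328² + 4·586193 = 107584 + 2344772 = 2452356; √2452356 = 1566.
q = (−328 + 1566)/2 = 619, and p = q + 328 = 947.
Check: 619 · 947 = 586193.

619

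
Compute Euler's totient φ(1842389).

Factor: 1842389 = 89 · 127 · 163.
φ(1842389) = (89−1) · (127−1) · (163−1) = 88 · 126 · 162 = 1796256.

1796256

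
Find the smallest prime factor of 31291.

31291 is odd.
Digit sum 16, not divisible by 3.
Ends in 1: not divisible by 5.
7: 31291 = 7·4470 + 1
11: 31291 = 11·2844 + 7
13: 31291 = 13·2407

13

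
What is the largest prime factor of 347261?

347261 = 67 · 5183
5183 = 71 · 73
73 is prime.
So 347261 = 67 · 71 · 73; the largest prime factor is 73.

73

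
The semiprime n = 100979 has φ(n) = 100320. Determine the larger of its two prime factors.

419

φ(n) = (p−1)(q−1) = n − (p+q) + 1, so p + q = 100979 − 100320 + 1 = 660.
p and q are the roots of t² − 660t + 100979 = 0.
Discriminant: 660² − 4·100979 = 435600 − 403916 = 31684; √31684 = 178.
q = (660 − 178)/2 = 241, p = (660 + 178)/2 = 419.
Check: 241 · 419 = 100979.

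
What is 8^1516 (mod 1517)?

174

8^1 ≡ 8 (mod 1517)
8^2 ≡ 8^2 = 64 ≡ 64 (mod 1517)
8^4 ≡ 64^2 = 4096 ≡ 1062 (mod 1517)
8^8 ≡ 1062^2 = 1127844 ≡ 713 (mod 1517)
8^16 ≡ 713^2 = 508369 ≡ 174 (mod 1517)
8^32 ≡ 174^2 = 30276 ≡ 1453 (mod 1517)
8^64 ≡ 1453^2 = 2111209 ≡ 1062 (mod 1517)
8^128 ≡ 1062^2 = 1127844 ≡ 713 (mod 1517)
8^256 ≡ 713^2 = 508369 ≡ 174 (mod 1517)
8^512 ≡ 174^2 = 30276 ≡ 1453 (mod 1517)
8^1024 ≡ 1453^2 = 2111209 ≡ 1062 (mod 1517)
1516 = 1024 + 256 + 128 + 64 + 32 + 8 + 4 in binary powers of 2.
So 8^1516 ≡ 1062 · 174 · 713 · 1062 · 1453 · 713 · 1062 ≡ 174 (mod 1517).
Since 174 ≠ 1, base 8 is a Fermat witness: 1517 is composite.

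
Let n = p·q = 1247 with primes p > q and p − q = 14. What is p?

43

Since p = q + 14, we have 1247 = q(q + 14), so q² + 14q − 1247 = 0.
Discriminant: 14² + 4·1247 = 196 + 4988 = 5184; √5184 = 72.
q = (−14 + 72)/2 = 29, and p = q + 14 = 43.
Check: 29 · 43 = 1247.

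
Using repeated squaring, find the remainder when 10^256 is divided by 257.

1

10^1 ≡ 10 (mod 257)
10^2 ≡ 10^2 = 100 ≡ 100 (mod 257)
10^4 ≡ 100^2 = 10000 ≡ 234 (mod 257)
10^8 ≡ 234^2 = 54756 ≡ 15 (mod 257)
10^16 ≡ 15^2 = 225 ≡ 225 (mod 257)
10^32 ≡ 225^2 = 50625 ≡ 253 (mod 257)
10^64 ≡ 253^2 = 64009 ≡ 16 (mod 257)
10^128 ≡ 16^2 = 256 ≡ 256 (mod 257)
10^256 ≡ 256^2 = 65536 ≡ 1 (mod 257)
256 = 256 in binary powers of 2.
So 10^256 ≡ 1 ≡ 1 (mod 257).
Since the result is 1, base 10 gives no evidence that 257 is composite.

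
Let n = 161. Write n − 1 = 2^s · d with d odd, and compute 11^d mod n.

161 − 1 = 160 = 2^5 · 5, so d = 5.
11^1 ≡ 11 (mod 161)
11^2 ≡ 11^2 = 121 ≡ 121 (mod 161)
11^4 ≡ 121^2 = 14641 ≡ 151 (mod 161)
5 = 4 + 1 in binary powers of 2.
So 11^5 ≡ 151 · 11 ≡ 51 (mod 161).
Squaring chain: 51 → 25 → 142 → 39 → 72; never reaches −1, so base 11 is a Miller–Rabin witness that 161 is composite.

51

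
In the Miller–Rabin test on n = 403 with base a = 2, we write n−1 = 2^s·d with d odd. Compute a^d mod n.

403 − 1 = 402 = 2^1 · 201, so d = 201.
2^1 ≡ 2 (mod 403)
2^2 ≡ 2^2 = 4 ≡ 4 (mod 403)
2^4 ≡ 4^2 = 16 ≡ 16 (mod 403)
2^8 ≡ 16^2 = 256 ≡ 256 (mod 403)
2^16 ≡ 256^2 = 65536 ≡ 250 (mod 403)
2^32 ≡ 250^2 = 62500 ≡ 35 (mod 403)
2^64 ≡ 35^2 = 1225 ≡ 16 (mod 403)
2^128 ≡ 16^2 = 256 ≡ 256 (mod 403)
201 = 128 + 64 + 8 + 1 in binary powers of 2.
So 2^201 ≡ 256 · 16 · 256 · 2 ≡ 343 (mod 403).
Squaring chain: 343; never reaches −1, so base 2 is a Miller–Rabin witness that 403 is composite.

343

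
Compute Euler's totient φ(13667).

Factor: 13667 = 79 · 173.
φ(13667) = (79−1) · (173−1) = 78 · 172 = 13416.

13416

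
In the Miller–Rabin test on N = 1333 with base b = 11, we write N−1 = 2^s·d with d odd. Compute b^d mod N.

494

1333 − 1 = 1332 = 2^2 · 333, so d = 333.
11^1 ≡ 11 (mod 1333)
11^2 ≡ 11^2 = 121 ≡ 121 (mod 1333)
11^4 ≡ 121^2 = 14641 ≡ 1311 (mod 1333)
11^8 ≡ 1311^2 = 1718721 ≡ 484 (mod 1333)
11^16 ≡ 484^2 = 234256 ≡ 981 (mod 1333)
11^32 ≡ 981^2 = 962361 ≡ 1268 (mod 1333)
11^64 ≡ 1268^2 = 1607824 ≡ 226 (mod 1333)
11^128 ≡ 226^2 = 51076 ≡ 422 (mod 1333)
11^256 ≡ 422^2 = 178084 ≡ 795 (mod 1333)
333 = 256 + 64 + 8 + 4 + 1 in binary powers of 2.
So 11^333 ≡ 795 · 226 · 484 · 1311 · 11 ≡ 494 (mod 1333).
Squaring chain: 494 → 97; never reaches −1, so base 11 is a Miller–Rabin witness that 1333 is composite.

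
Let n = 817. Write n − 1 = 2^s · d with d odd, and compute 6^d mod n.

817 − 1 = 816 = 2^4 · 51, so d = 51.
6^1 ≡ 6 (mod 817)
6^2 ≡ 6^2 = 36 ≡ 36 (mod 817)
6^4 ≡ 36^2 = 1296 ≡ 479 (mod 817)
6^8 ≡ 479^2 = 229441 ≡ 681 (mod 817)
6^16 ≡ 681^2 = 463761 ≡ 522 (mod 817)
6^32 ≡ 522^2 = 272484 ≡ 423 (mod 817)
51 = 32 + 16 + 2 + 1 in binary powers of 2.
So 6^51 ≡ 423 · 522 · 36 · 6 ≡ 87 (mod 817).
Squaring chain: 87 → 216 → 87 → 216; never reaches −1, so base 6 is a Miller–Rabin witness that 817 is composite.

87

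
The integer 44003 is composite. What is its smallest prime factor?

44003 is odd.
Digit sum 11, not divisible by 3.
Ends in 3: not divisible by 5.
7: 44003 = 7·6286 + 1
11: 44003 = 11·4000 + 3
13: 44003 = 13·3384 + 11
17: 44003 = 17·2588 + 7
19: 44003 = 19·2315 + 18
23: 44003 = 23·1913 + 4
29: 44003 = 29·1517 + 10
31: 44003 = 31·1419 + 14
37: 44003 = 37·1189 + 10
41: 44003 = 41·1073 + 10
43: 44003 = 43·1023 + 14
47: 44003 = 47·936 + 11
53: 44003 = 53·830 + 13
59: 44003 = 59·745 + 48
61: 44003 = 61·721 + 22
67: 44003 = 67·656 + 51
71: 44003 = 71·619 + 54
73: 44003 = 73·602 + 57
79: 44003 = 79·557

79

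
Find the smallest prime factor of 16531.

16531 is odd.
Digit sum 16, not divisible by 3.
Ends in 1: not divisible by 5.
7: 16531 = 7·2361 + 4
11: 16531 = 11·1502 + 9
13: 16531 = 13·1271 + 8
17: 16531 = 17·972 + 7
19: 16531 = 19·870 + 1
23: 16531 = 23·718 + 17
29: 16531 = 29·570 + 1
31: 16531 = 31·533 + 8
37: 16531 = 37·446 + 29
41: 16531 = 41·403 + 8
43: 16531 = 43·384 + 19
47: 16531 = 47·351 + 34
53: 16531 = 53·311 + 48
59: 16531 = 59·280 + 11
61: 16531 = 61·271

61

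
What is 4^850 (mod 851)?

4^1 ≡ 4 (mod 851)
4^2 ≡ 4^2 = 16 ≡ 16 (mod 851)
4^4 ≡ 16^2 = 256 ≡ 256 (mod 851)
4^8 ≡ 256^2 = 65536 ≡ 9 (mod 851)
4^16 ≡ 9^2 = 81 ≡ 81 (mod 851)
4^32 ≡ 81^2 = 6561 ≡ 604 (mod 851)
4^64 ≡ 604^2 = 364816 ≡ 588 (mod 851)
4^128 ≡ 588^2 = 345744 ≡ 238 (mod 851)
4^256 ≡ 238^2 = 56644 ≡ 478 (mod 851)
4^512 ≡ 478^2 = 228484 ≡ 416 (mod 851)
850 = 512 + 256 + 64 + 16 + 2 in binary powers of 2.
So 4^850 ≡ 416 · 478 · 588 · 81 · 16 ≡ 478 (mod 851).
Since 478 ≠ 1, base 4 is a Fermat witness: 851 is composite.

478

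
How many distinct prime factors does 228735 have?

5

228735 = 3^2 · 25415
25415 = 5 · 5083
5083 = 13 · 391
391 = 17 · 23
228735 = 3^2 · 5 · 13 · 17 · 23, which has 5 distinct prime factors.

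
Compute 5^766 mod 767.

5^1 ≡ 5 (mod 767)
5^2 ≡ 5^2 = 25 ≡ 25 (mod 767)
5^4 ≡ 25^2 = 625 ≡ 625 (mod 767)
5^8 ≡ 625^2 = 390625 ≡ 222 (mod 767)
5^16 ≡ 222^2 = 49284 ≡ 196 (mod 767)
5^32 ≡ 196^2 = 38416 ≡ 66 (mod 767)
5^64 ≡ 66^2 = 4356 ≡ 521 (mod 767)
5^128 ≡ 521^2 = 271441 ≡ 690 (mod 767)
5^256 ≡ 690^2 = 476100 ≡ 560 (mod 767)
5^512 ≡ 560^2 = 313600 ≡ 664 (mod 767)
766 = 512 + 128 + 64 + 32 + 16 + 8 + 4 + 2 in binary powers of 2.
So 5^766 ≡ 664 · 690 · 521 · 66 · 196 · 222 · 625 · 25 ≡ 454 (mod 767).
Since 454 ≠ 1, base 5 is a Fermat witness: 767 is composite.

454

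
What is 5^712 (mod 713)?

5^1 ≡ 5 (mod 713)
5^2 ≡ 5^2 = 25 ≡ 25 (mod 713)
5^4 ≡ 25^2 = 625 ≡ 625 (mod 713)
5^8 ≡ 625^2 = 390625 ≡ 614 (mod 713)
5^16 ≡ 614^2 = 376996 ≡ 532 (mod 713)
5^32 ≡ 532^2 = 283024 ≡ 676 (mod 713)
5^64 ≡ 676^2 = 456976 ≡ 656 (mod 713)
5^128 ≡ 656^2 = 430336 ≡ 397 (mod 713)
5^256 ≡ 397^2 = 157609 ≡ 36 (mod 713)
5^512 ≡ 36^2 = 1296 ≡ 583 (mod 713)
712 = 512 + 128 + 64 + 8 in binary powers of 2.
So 5^712 ≡ 583 · 397 · 656 · 614 ≡ 315 (mod 713).
Since 315 ≠ 1, base 5 is a Fermat witness: 713 is composite.

315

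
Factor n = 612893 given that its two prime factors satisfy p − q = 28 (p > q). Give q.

Since p = q + 28, we have 612893 = q(q + 28), so q² + 28q − 612893 = 0.
Discriminant: 28² + 4·612893 = 784 + 2451572 = 2452356; √2452356 = 1566.
q = (−28 + 1566)/2 = 769, and p = q + 28 = 797.
Check: 769 · 797 = 612893.

769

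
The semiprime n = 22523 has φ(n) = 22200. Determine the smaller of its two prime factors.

101

φ(n) = (p−1)(q−1) = n − (p+q) + 1, so p + q = 22523 − 22200 + 1 = 324.
p and q are the roots of t² − 324t + 22523 = 0.
Discriminant: 324² − 4·22523 = 104976 − 90092 = 14884; √14884 = 122.
q = (324 − 122)/2 = 101, p = (324 + 122)/2 = 223.
Check: 101 · 223 = 22523.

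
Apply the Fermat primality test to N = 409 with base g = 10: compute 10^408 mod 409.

1

10^1 ≡ 10 (mod 409)
10^2 ≡ 10^2 = 100 ≡ 100 (mod 409)
10^4 ≡ 100^2 = 10000 ≡ 184 (mod 409)
10^8 ≡ 184^2 = 33856 ≡ 318 (mod 409)
10^16 ≡ 318^2 = 101124 ≡ 101 (mod 409)
10^32 ≡ 101^2 = 10201 ≡ 385 (mod 409)
10^64 ≡ 385^2 = 148225 ≡ 167 (mod 409)
10^128 ≡ 167^2 = 27889 ≡ 77 (mod 409)
10^256 ≡ 77^2 = 5929 ≡ 203 (mod 409)
408 = 256 + 128 + 16 + 8 in binary powers of 2.
So 10^408 ≡ 203 · 77 · 101 · 318 ≡ 1 (mod 409).
Since the result is 1, base 10 gives no evidence that 409 is composite.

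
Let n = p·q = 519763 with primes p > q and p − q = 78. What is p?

Since p = q + 78, we have 519763 = q(q + 78), so q² + 78q − 519763 = 0.
Discriminant: 78² + 4·519763 = 6084 + 2079052 = 2085136; √2085136 = 1444.
q = (−78 + 1444)/2 = 683, and p = q + 78 = 761.
Check: 683 · 761 = 519763.

761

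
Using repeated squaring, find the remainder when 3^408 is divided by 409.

3^1 ≡ 3 (mod 409)
3^2 ≡ 3^2 = 9 ≡ 9 (mod 409)
3^4 ≡ 9^2 = 81 ≡ 81 (mod 409)
3^8 ≡ 81^2 = 6561 ≡ 17 (mod 409)
3^16 ≡ 17^2 = 289 ≡ 289 (mod 409)
3^32 ≡ 289^2 = 83521 ≡ 85 (mod 409)
3^64 ≡ 85^2 = 7225 ≡ 272 (mod 409)
3^128 ≡ 272^2 = 73984 ≡ 364 (mod 409)
3^256 ≡ 364^2 = 132496 ≡ 389 (mod 409)
408 = 256 + 128 + 16 + 8 in binary powers of 2.
So 3^408 ≡ 389 · 364 · 289 · 17 ≡ 1 (mod 409).
Since the result is 1, base 3 gives no evidence that 409 is composite.

1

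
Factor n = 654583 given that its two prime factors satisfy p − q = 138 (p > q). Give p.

Since p = q + 138, we have 654583 = q(q + 138), so q² + 138q − 654583 = 0.
Discriminant: 138² + 4·654583 = 19044 + 2618332 = 2637376; √2637376 = 1624.
q = (−138 + 1624)/2 = 743, and p = q + 138 = 881.
Check: 743 · 881 = 654583.

881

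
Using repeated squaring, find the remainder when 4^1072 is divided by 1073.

1069

4^1 ≡ 4 (mod 1073)
4^2 ≡ 4^2 = 16 ≡ 16 (mod 1073)
4^4 ≡ 16^2 = 256 ≡ 256 (mod 1073)
4^8 ≡ 256^2 = 65536 ≡ 83 (mod 1073)
4^16 ≡ 83^2 = 6889 ≡ 451 (mod 1073)
4^32 ≡ 451^2 = 203401 ≡ 604 (mod 1073)
4^64 ≡ 604^2 = 364816 ≡ 1069 (mod 1073)
4^128 ≡ 1069^2 = 1142761 ≡ 16 (mod 1073)
4^256 ≡ 16^2 = 256 ≡ 256 (mod 1073)
4^512 ≡ 256^2 = 65536 ≡ 83 (mod 1073)
4^1024 ≡ 83^2 = 6889 ≡ 451 (mod 1073)
1072 = 1024 + 32 + 16 in binary powers of 2.
So 4^1072 ≡ 451 · 604 · 451 ≡ 1069 (mod 1073).
Since 1069 ≠ 1, base 4 is a Fermat witness: 1073 is composite.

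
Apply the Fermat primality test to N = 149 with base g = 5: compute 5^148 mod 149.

1

5^1 ≡ 5 (mod 149)
5^2 ≡ 5^2 = 25 ≡ 25 (mod 149)
5^4 ≡ 25^2 = 625 ≡ 29 (mod 149)
5^8 ≡ 29^2 = 841 ≡ 96 (mod 149)
5^16 ≡ 96^2 = 9216 ≡ 127 (mod 149)
5^32 ≡ 127^2 = 16129 ≡ 37 (mod 149)
5^64 ≡ 37^2 = 1369 ≡ 28 (mod 149)
5^128 ≡ 28^2 = 784 ≡ 39 (mod 149)
148 = 128 + 16 + 4 in binary powers of 2.
So 5^148 ≡ 39 · 127 · 29 ≡ 1 (mod 149).
Since the result is 1, base 5 gives no evidence that 149 is composite.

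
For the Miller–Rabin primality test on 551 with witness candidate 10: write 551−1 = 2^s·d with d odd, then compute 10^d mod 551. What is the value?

98

551 − 1 = 550 = 2^1 · 275, so d = 275.
10^1 ≡ 10 (mod 551)
10^2 ≡ 10^2 = 100 ≡ 100 (mod 551)
10^4 ≡ 100^2 = 10000 ≡ 82 (mod 551)
10^8 ≡ 82^2 = 6724 ≡ 112 (mod 551)
10^16 ≡ 112^2 = 12544 ≡ 422 (mod 551)
10^32 ≡ 422^2 = 178084 ≡ 111 (mod 551)
10^64 ≡ 111^2 = 12321 ≡ 199 (mod 551)
10^128 ≡ 199^2 = 39601 ≡ 480 (mod 551)
10^256 ≡ 480^2 = 230400 ≡ 82 (mod 551)
275 = 256 + 16 + 2 + 1 in binary powers of 2.
So 10^275 ≡ 82 · 422 · 100 · 10 ≡ 98 (mod 551).
Squaring chain: 98; never reaches −1, so base 10 is a Miller–Rabin witness that 551 is composite.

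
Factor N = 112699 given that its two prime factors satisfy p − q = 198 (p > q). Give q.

Since p = q + 198, we have 112699 = q(q + 198), so q² + 198q − 112699 = 0.
Discriminant: 198² + 4·112699 = 39204 + 450796 = 490000; √490000 = 700.
q = (−198 + 700)/2 = 251, and p = q + 198 = 449.
Check: 251 · 449 = 112699.

251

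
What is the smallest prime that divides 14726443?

14726443 is odd.
Digit sum 31, not divisible by 3.
Ends in 3: not divisible by 5.
7: 14726443 = 7·2103777 + 4
11: 14726443 = 11·1338767 + 6
13: 14726443 = 13·1132803 + 4
17: 14726443 = 17·866261 + 6
19: 14726443 = 19·775075 + 18
23: 14726443 = 23·640280 + 3
29: 14726443 = 29·507808 + 11
31: 14726443 = 31·475046 + 17
37: 14726443 = 37·398011 + 36
41: 14726443 = 41·359181 + 22
43: 14726443 = 43·342475 + 18
47: 14726443 = 47·313328 + 27
53: 14726443 = 53·277857 + 22
59: 14726443 = 59·249600 + 43
61: 14726443 = 61·241417 + 6
67: 14726443 = 67·219797 + 44
71: 14726443 = 71·207414 + 49
73: 14726443 = 73·201732 + 7
79: 14726443 = 79·186410 + 53
83: 14726443 = 83·177427 + 2
89: 14726443 = 89·165465 + 58
97: 14726443 = 97·151819

97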